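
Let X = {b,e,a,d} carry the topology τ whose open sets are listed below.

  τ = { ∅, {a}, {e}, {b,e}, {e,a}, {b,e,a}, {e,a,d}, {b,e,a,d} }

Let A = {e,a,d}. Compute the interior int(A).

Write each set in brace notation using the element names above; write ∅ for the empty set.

open subsets of A: ∅, {e}, {a}, {e,a}, {e,a,d}; so int(A) = {e,a,d}

{e,a,d}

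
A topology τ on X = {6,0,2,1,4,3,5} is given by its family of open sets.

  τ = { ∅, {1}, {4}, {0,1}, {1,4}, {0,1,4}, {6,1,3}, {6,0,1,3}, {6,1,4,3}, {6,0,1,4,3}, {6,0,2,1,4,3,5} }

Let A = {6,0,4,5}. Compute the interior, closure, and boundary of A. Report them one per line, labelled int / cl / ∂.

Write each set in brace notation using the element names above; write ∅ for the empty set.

int(A) = {4}
cl(A)  = {6,0,2,4,3,5}
∂A     = {6,0,2,3,5}

opens ⊆ A: ∅, {4}; union → int = {4}
complement {2,1,3}; its interior {1}; cl(A) = X∖{1} = {6,0,2,4,3,5}
boundary = {6,0,2,4,3,5} ∖ {4} = {6,0,2,3,5}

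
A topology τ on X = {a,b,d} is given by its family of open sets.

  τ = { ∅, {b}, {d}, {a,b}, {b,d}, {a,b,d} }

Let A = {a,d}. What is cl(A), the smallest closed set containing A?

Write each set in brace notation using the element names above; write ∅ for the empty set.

{a,d}

X∖A={b}, int(X∖A)={b}, hence cl(A)={a,d}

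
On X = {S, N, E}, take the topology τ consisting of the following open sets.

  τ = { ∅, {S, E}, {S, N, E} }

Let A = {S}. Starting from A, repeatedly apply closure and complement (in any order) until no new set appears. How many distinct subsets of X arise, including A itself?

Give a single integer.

complement {N, E}; its interior ∅; cl(A) = X∖∅ = {S, N, E}
With k = closure, c = complement:
  1. A     = {S}
  2. kA    = {S, N, E}
  3. cA    = {N, E}
  4. ckA   = ∅
k, c of each give nothing new

4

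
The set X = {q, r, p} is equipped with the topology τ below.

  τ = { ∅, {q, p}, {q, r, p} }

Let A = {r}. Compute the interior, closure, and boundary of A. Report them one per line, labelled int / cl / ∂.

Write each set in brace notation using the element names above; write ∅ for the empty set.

int(A) = ∅
cl(A)  = {r}
∂A     = {r}

interior: largest open inside A is ∅ (from ∅)
cl via duality: int({q, p}) = {q, p}, so X∖{q, p} = {r}
cl∖int = {r}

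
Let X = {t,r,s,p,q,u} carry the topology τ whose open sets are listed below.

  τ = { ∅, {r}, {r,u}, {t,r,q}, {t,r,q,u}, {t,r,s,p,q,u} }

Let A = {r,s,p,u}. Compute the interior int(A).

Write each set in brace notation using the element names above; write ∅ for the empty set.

open subsets of A: ∅, {r}, {r,u}; so int(A) = {r,u}

{r,u}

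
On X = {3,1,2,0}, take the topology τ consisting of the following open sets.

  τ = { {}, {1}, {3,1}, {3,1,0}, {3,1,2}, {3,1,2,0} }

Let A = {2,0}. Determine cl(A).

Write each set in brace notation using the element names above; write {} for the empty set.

{2,0}

closure: X∖int(X∖A) = X∖{3,1} = {2,0}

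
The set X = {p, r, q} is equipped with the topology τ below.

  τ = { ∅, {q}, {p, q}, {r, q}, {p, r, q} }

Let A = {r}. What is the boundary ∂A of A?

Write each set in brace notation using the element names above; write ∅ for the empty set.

opens ⊆ A: ∅; union → int = ∅
complement {p, q}; its interior {p, q}; cl(A) = X∖{p, q} = {r}
boundary = {r} ∖ ∅ = {r}

{r}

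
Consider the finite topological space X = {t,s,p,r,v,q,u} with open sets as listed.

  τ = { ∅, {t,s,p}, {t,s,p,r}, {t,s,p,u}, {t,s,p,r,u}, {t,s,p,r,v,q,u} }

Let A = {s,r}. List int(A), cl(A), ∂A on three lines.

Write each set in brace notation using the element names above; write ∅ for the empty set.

U open, U⊆A: ∅. int(A) = ⋃ = ∅
X∖A={t,p,v,q,u}, int(X∖A)=∅, hence cl(A)={t,s,p,r,v,q,u}
∂A: remove int from cl → {t,s,p,r,v,q,u}

int(A) = ∅
cl(A)  = {t,s,p,r,v,q,u}
∂A     = {t,s,p,r,v,q,u}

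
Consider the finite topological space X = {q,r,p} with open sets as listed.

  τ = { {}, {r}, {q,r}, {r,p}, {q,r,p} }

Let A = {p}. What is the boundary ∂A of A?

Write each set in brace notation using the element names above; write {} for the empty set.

U open, U⊆A: {}. int(A) = ⋃ = {}
X∖A={q,r}, int(X∖A)={q,r}, hence cl(A)={p}
∂A: remove int from cl → {p}

{p}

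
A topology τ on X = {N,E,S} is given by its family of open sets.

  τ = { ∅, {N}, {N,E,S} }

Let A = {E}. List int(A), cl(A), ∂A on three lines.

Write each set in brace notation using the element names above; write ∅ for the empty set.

U open, U⊆A: ∅. int(A) = ⋃ = ∅
X∖A={N,S}, int(X∖A)={N}, hence cl(A)={E,S}
∂A: remove int from cl → {E,S}

int(A) = ∅
cl(A)  = {E,S}
∂A     = {E,S}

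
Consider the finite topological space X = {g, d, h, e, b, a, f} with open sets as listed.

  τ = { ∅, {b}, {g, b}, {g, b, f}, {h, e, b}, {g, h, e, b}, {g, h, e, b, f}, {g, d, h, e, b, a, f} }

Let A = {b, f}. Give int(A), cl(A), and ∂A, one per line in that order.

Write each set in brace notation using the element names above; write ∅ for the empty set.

int(A) = {b}
cl(A)  = {g, d, h, e, b, a, f}
∂A     = {g, d, h, e, a, f}

interior: largest open inside A is {b} (from ∅, {b})
cl via duality: int({g, d, h, e, a}) = ∅, so X∖∅ = {g, d, h, e, b, a, f}
cl∖int = {g, d, h, e, a, f}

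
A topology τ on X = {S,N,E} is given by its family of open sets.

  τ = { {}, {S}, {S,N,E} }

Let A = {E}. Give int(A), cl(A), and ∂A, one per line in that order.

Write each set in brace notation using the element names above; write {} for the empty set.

int(A) = {}
cl(A)  = {N,E}
∂A     = {N,E}

U open, U⊆A: {}. int(A) = ⋃ = {}
X∖A={S,N}, int(X∖A)={S}, hence cl(A)={N,E}
∂A: remove int from cl → {N,E}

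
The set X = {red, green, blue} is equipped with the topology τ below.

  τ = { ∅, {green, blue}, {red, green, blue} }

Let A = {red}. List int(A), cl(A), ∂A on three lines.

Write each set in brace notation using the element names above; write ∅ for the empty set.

U open, U⊆A: ∅. int(A) = ⋃ = ∅
X∖A={green, blue}, int(X∖A)={green, blue}, hence cl(A)={red}
∂A: remove int from cl → {red}

int(A) = ∅
cl(A)  = {red}
∂A     = {red}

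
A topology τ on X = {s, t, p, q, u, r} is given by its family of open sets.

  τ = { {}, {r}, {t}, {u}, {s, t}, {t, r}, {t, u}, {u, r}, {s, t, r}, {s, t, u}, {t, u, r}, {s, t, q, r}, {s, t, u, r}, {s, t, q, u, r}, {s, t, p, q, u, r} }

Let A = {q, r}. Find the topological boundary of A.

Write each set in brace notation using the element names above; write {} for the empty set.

{p, q}

opens ⊆ A: {}, {r}; union → int = {r}
complement {s, t, p, u}; its interior {s, t, u}; cl(A) = X∖{s, t, u} = {p, q, r}
boundary = {p, q, r} ∖ {r} = {p, q}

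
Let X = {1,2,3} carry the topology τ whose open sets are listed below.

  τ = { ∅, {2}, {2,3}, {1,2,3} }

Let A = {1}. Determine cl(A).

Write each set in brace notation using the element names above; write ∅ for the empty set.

{1}

closure: X∖int(X∖A) = X∖{2,3} = {1}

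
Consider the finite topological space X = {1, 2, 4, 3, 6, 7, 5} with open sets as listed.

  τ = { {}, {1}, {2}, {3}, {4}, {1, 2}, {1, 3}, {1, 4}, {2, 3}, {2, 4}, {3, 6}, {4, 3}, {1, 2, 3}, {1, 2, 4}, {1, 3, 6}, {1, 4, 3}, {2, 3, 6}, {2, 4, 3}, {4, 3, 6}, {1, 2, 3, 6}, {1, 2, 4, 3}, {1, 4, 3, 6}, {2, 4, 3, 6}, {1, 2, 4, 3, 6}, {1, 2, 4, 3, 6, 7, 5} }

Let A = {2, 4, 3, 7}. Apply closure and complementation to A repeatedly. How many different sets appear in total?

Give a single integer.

8

X∖A={1, 6, 5}, int(X∖A)={1}, hence cl(A)={2, 4, 3, 6, 7, 5}
Orbit (k=closure, c=complement):
  1. A     = {2, 4, 3, 7}
  2. kA    = {2, 4, 3, 6, 7, 5}
  3. cA    = {1, 6, 5}
  4. ckA   = {1}
  5. kcA   = {1, 6, 7, 5}
  6. kckA  = {1, 7, 5}
  7. ckcA  = {2, 4, 3}
  8. ckckA = {2, 4, 3, 6}
(closed under both — stop)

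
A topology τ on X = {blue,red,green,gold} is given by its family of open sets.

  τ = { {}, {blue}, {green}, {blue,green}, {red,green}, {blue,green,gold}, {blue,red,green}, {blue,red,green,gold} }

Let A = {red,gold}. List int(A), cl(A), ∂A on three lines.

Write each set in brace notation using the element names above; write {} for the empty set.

U open, U⊆A: {}. int(A) = ⋃ = {}
X∖A={blue,green}, int(X∖A)={blue,green}, hence cl(A)={red,gold}
∂A: remove int from cl → {red,gold}

int(A) = {}
cl(A)  = {red,gold}
∂A     = {red,gold}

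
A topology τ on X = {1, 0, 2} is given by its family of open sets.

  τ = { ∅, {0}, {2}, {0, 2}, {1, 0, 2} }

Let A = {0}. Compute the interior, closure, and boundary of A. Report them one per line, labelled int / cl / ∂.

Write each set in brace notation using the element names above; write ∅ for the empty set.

int(A) = {0}
cl(A)  = {1, 0}
∂A     = {1}

opens ⊆ A: ∅, {0}; union → int = {0}
complement {1, 2}; its interior {2}; cl(A) = X∖{2} = {1, 0}
boundary = {1, 0} ∖ {0} = {1}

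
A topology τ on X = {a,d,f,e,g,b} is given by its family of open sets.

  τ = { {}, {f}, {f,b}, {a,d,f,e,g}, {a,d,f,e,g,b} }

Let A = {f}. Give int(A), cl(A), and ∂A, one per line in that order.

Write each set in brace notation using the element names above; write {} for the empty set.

opens ⊆ A: {}, {f}; union → int = {f}
complement {a,d,e,g,b}; its interior {}; cl(A) = X∖{} = {a,d,f,e,g,b}
boundary = {a,d,f,e,g,b} ∖ {f} = {a,d,e,g,b}

int(A) = {f}
cl(A)  = {a,d,f,e,g,b}
∂A     = {a,d,e,g,b}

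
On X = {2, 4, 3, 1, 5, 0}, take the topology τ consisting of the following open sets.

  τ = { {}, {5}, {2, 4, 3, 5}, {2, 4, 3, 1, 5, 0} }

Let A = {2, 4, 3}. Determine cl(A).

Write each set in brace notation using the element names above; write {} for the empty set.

{2, 4, 3, 1, 0}

X∖A={1, 5, 0}, int(X∖A)={5}, hence cl(A)={2, 4, 3, 1, 0}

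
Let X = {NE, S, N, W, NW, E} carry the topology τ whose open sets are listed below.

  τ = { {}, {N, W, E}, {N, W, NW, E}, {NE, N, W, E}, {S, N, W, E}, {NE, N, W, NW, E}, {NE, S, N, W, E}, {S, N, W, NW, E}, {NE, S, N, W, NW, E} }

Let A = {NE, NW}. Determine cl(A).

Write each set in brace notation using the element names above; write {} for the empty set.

complement {S, N, W, E}; its interior {S, N, W, E}; cl(A) = X∖{S, N, W, E} = {NE, NW}

{NE, NW}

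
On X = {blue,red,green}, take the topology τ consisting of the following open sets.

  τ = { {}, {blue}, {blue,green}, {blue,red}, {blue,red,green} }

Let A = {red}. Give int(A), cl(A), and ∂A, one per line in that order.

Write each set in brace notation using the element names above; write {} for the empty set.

U open, U⊆A: {}. int(A) = ⋃ = {}
X∖A={blue,green}, int(X∖A)={blue,green}, hence cl(A)={red}
∂A: remove int from cl → {red}

int(A) = {}
cl(A)  = {red}
∂A     = {red}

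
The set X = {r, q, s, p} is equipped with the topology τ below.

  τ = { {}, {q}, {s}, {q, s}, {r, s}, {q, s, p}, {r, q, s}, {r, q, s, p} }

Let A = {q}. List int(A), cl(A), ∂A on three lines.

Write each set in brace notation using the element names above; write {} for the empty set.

opens ⊆ A: {}, {q}; union → int = {q}
complement {r, s, p}; its interior {r, s}; cl(A) = X∖{r, s} = {q, p}
boundary = {q, p} ∖ {q} = {p}

int(A) = {q}
cl(A)  = {q, p}
∂A     = {p}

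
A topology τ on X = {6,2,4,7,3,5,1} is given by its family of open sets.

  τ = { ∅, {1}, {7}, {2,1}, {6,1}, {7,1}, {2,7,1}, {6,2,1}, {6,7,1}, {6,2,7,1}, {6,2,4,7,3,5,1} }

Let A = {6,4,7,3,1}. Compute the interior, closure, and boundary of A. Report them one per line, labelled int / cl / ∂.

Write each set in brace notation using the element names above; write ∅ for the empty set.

int(A) = {6,7,1}
cl(A)  = {6,2,4,7,3,5,1}
∂A     = {2,4,3,5}

interior: largest open inside A is {6,7,1} (from ∅, {7}, {1}, {6,1}, {7,1}, {6,7,1})
cl via duality: int({2,5}) = ∅, so X∖∅ = {6,2,4,7,3,5,1}
cl∖int = {2,4,3,5}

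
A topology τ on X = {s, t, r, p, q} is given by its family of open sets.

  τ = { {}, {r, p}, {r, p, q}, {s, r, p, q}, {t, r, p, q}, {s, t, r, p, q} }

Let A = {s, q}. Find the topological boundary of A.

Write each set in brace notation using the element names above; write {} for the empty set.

{s, t, q}

U open, U⊆A: {}. int(A) = ⋃ = {}
X∖A={t, r, p}, int(X∖A)={r, p}, hence cl(A)={s, t, q}
∂A: remove int from cl → {s, t, q}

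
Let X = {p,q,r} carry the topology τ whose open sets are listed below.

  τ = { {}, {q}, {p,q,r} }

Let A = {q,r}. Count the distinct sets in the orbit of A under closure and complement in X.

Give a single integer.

complement {p}; its interior {}; cl(A) = X∖{} = {p,q,r}
With k = closure, c = complement:
  1. A     = {q,r}
  2. kA    = {p,q,r}
  3. cA    = {p}
  4. ckA   = {}
  5. kcA   = {p,r}
  6. ckcA  = {q}
k, c of each give nothing new

6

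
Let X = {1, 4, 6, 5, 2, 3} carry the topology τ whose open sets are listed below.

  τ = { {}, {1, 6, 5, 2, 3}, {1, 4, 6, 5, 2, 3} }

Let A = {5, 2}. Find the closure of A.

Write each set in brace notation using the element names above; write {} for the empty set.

{1, 4, 6, 5, 2, 3}

cl via duality: int({1, 4, 6, 3}) = {}, so X∖{} = {1, 4, 6, 5, 2, 3}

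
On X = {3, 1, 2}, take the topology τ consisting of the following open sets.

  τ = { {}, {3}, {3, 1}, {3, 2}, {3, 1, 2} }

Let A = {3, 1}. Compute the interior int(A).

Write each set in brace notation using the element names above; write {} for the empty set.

{3, 1}

interior: largest open inside A is {3, 1} (from {}, {3}, {3, 1})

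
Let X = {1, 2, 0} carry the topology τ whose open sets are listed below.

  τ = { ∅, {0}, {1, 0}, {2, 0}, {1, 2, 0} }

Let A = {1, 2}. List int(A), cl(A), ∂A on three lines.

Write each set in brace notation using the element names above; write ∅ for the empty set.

interior: largest open inside A is ∅ (from ∅)
cl via duality: int({0}) = {0}, so X∖{0} = {1, 2}
cl∖int = {1, 2}

int(A) = ∅
cl(A)  = {1, 2}
∂A     = {1, 2}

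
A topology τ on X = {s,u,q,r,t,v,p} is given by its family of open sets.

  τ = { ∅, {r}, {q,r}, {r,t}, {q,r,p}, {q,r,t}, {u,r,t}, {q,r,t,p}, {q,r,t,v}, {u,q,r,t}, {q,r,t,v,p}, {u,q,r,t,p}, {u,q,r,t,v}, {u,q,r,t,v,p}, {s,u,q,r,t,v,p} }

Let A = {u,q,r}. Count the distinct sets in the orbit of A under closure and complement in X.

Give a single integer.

6

closure: X∖int(X∖A) = X∖∅ = {s,u,q,r,t,v,p}
Let k=closure and c=complement:
  1. A     = {u,q,r}
  2. kA    = {s,u,q,r,t,v,p}
  3. cA    = {s,t,v,p}
  4. ckA   = ∅
  5. kcA   = {s,u,t,v,p}
  6. ckcA  = {q,r}
— saturated at 6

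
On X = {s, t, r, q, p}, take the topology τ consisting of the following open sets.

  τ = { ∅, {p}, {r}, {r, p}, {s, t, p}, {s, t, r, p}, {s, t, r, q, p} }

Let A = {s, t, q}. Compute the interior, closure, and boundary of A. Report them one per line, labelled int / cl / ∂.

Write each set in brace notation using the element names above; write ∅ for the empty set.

opens ⊆ A: ∅; union → int = ∅
complement {r, p}; its interior {r, p}; cl(A) = X∖{r, p} = {s, t, q}
boundary = {s, t, q} ∖ ∅ = {s, t, q}

int(A) = ∅
cl(A)  = {s, t, q}
∂A     = {s, t, q}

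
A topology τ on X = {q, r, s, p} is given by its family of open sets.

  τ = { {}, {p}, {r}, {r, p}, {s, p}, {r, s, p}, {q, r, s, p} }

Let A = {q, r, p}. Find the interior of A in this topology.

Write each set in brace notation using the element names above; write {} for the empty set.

{r, p}

interior: largest open inside A is {r, p} (from {}, {r}, {p}, {r, p})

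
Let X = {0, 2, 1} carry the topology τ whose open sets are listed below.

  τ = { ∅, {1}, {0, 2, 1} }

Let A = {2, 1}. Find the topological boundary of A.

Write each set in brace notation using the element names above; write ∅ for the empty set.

U open, U⊆A: ∅, {1}. int(A) = ⋃ = {1}
X∖A={0}, int(X∖A)=∅, hence cl(A)={0, 2, 1}
∂A: remove int from cl → {0, 2}

{0, 2}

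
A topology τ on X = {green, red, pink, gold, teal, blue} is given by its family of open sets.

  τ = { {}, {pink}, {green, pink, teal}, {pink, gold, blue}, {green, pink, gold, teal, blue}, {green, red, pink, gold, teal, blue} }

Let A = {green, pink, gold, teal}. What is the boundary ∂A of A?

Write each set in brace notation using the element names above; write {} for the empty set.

U open, U⊆A: {}, {pink}, {green, pink, teal}. int(A) = ⋃ = {green, pink, teal}
X∖A={red, blue}, int(X∖A)={}, hence cl(A)={green, red, pink, gold, teal, blue}
∂A: remove int from cl → {red, gold, blue}

{red, gold, blue}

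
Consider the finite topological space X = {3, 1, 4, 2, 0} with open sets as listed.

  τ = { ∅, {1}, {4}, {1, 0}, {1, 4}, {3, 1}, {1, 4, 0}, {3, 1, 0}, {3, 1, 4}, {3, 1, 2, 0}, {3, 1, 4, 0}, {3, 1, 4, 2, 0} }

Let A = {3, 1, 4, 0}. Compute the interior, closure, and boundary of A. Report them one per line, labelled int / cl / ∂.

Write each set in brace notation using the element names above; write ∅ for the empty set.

int(A) = {3, 1, 4, 0}
cl(A)  = {3, 1, 4, 2, 0}
∂A     = {2}

interior: largest open inside A is {3, 1, 4, 0} (from ∅, {4}, {1}, {3, 1}, {1, 4}, {1, 0}, {3, 1, 0}, {3, 1, 4}, {1, 4, 0}, {3, 1, 4, 0})
cl via duality: int({2}) = ∅, so X∖∅ = {3, 1, 4, 2, 0}
cl∖int = {2}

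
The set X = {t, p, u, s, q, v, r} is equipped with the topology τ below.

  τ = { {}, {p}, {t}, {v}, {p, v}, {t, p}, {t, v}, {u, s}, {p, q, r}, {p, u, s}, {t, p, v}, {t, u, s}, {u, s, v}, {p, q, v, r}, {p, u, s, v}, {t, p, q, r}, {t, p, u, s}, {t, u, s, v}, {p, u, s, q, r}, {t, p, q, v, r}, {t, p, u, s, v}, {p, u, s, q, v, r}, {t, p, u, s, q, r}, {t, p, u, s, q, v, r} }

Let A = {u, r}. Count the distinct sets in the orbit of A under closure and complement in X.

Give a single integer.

8

X∖A={t, p, s, q, v}, int(X∖A)={t, p, v}, hence cl(A)={u, s, q, r}
Orbit (k=closure, c=complement):
  1. A     = {u, r}
  2. kA    = {u, s, q, r}
  3. cA    = {t, p, s, q, v}
  4. ckA   = {t, p, v}
  5. kcA   = {t, p, u, s, q, v, r}
  6. kckA  = {t, p, q, v, r}
  7. ckcA  = {}
  8. ckckA = {u, s}
(closed under both — stop)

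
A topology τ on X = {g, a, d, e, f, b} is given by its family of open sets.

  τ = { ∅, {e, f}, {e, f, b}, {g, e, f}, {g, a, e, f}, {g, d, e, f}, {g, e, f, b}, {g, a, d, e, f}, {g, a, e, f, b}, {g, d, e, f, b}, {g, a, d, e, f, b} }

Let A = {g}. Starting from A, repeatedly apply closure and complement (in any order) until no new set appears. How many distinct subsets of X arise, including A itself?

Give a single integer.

6

closure: X∖int(X∖A) = X∖{e, f, b} = {g, a, d}
Let k=closure and c=complement:
  1. A     = {g}
  2. kA    = {g, a, d}
  3. cA    = {a, d, e, f, b}
  4. ckA   = {e, f, b}
  5. kcA   = {g, a, d, e, f, b}
  6. ckcA  = ∅
— saturated at 6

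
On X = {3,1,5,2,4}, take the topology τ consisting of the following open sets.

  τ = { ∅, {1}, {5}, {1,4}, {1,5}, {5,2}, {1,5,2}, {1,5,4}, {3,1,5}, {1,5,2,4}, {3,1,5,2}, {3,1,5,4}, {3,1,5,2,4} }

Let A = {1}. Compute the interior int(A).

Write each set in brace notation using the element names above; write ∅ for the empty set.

{1}

U open, U⊆A: ∅, {1}. int(A) = ⋃ = {1}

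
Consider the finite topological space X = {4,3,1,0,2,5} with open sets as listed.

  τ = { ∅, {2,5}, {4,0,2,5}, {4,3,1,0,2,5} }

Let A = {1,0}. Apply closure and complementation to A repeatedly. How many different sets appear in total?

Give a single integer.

cl via duality: int({4,3,2,5}) = {2,5}, so X∖{2,5} = {4,3,1,0}
Write k for closure, c for complement:
  1. A     = {1,0}
  2. kA    = {4,3,1,0}
  3. cA    = {4,3,2,5}
  4. ckA   = {2,5}
  5. kcA   = {4,3,1,0,2,5}
  6. ckcA  = ∅
applying k or c yields no new set

6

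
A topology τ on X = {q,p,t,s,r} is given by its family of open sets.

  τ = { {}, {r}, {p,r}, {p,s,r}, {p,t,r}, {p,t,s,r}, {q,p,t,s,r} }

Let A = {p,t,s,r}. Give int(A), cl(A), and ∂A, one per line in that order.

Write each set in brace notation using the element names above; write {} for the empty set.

open subsets of A: {}, {r}, {p,r}, {p,t,r}, {p,s,r}, {p,t,s,r}; so int(A) = {p,t,s,r}
closure: X∖int(X∖A) = X∖{} = {q,p,t,s,r}
∂A = {q,p,t,s,r} minus {p,t,s,r} = {q}

int(A) = {p,t,s,r}
cl(A)  = {q,p,t,s,r}
∂A     = {q}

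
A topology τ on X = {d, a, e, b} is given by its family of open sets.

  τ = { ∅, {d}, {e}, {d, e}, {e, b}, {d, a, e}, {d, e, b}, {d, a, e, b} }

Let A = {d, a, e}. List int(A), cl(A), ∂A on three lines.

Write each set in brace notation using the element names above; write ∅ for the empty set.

int(A) = {d, a, e}
cl(A)  = {d, a, e, b}
∂A     = {b}

opens ⊆ A: ∅, {e}, {d}, {d, e}, {d, a, e}; union → int = {d, a, e}
complement {b}; its interior ∅; cl(A) = X∖∅ = {d, a, e, b}
boundary = {d, a, e, b} ∖ {d, a, e} = {b}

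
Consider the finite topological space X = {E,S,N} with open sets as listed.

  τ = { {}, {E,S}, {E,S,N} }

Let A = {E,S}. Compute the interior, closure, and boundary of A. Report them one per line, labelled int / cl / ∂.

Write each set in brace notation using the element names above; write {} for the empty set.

opens ⊆ A: {}, {E,S}; union → int = {E,S}
complement {N}; its interior {}; cl(A) = X∖{} = {E,S,N}
boundary = {E,S,N} ∖ {E,S} = {N}

int(A) = {E,S}
cl(A)  = {E,S,N}
∂A     = {N}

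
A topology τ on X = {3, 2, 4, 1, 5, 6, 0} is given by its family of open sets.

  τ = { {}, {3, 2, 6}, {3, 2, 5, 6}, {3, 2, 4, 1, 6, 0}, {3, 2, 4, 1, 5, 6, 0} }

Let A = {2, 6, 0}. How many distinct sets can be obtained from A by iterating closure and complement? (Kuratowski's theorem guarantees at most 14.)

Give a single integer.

cl via duality: int({3, 4, 1, 5}) = {}, so X∖{} = {3, 2, 4, 1, 5, 6, 0}
Write k for closure, c for complement:
  1. A     = {2, 6, 0}
  2. kA    = {3, 2, 4, 1, 5, 6, 0}
  3. cA    = {3, 4, 1, 5}
  4. ckA   = {}
applying k or c yields no new set

4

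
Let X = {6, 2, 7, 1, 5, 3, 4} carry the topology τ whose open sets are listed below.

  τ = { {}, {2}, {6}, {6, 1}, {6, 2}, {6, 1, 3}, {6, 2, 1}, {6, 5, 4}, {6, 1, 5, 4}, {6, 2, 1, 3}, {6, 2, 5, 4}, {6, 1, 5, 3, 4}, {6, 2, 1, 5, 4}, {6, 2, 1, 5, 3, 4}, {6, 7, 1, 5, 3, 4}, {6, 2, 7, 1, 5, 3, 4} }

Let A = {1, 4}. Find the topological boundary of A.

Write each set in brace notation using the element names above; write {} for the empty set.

open subsets of A: {}; so int(A) = {}
closure: X∖int(X∖A) = X∖{6, 2} = {7, 1, 5, 3, 4}
∂A = {7, 1, 5, 3, 4} minus {} = {7, 1, 5, 3, 4}

{7, 1, 5, 3, 4}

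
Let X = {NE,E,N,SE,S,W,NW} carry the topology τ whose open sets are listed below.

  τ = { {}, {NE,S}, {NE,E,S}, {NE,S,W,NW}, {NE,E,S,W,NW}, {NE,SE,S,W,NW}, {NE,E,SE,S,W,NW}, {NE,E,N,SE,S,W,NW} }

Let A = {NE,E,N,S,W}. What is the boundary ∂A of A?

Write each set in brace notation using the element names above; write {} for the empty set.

{N,SE,W,NW}

interior: largest open inside A is {NE,E,S} (from {}, {NE,S}, {NE,E,S})
cl via duality: int({SE,NW}) = {}, so X∖{} = {NE,E,N,SE,S,W,NW}
cl∖int = {N,SE,W,NW}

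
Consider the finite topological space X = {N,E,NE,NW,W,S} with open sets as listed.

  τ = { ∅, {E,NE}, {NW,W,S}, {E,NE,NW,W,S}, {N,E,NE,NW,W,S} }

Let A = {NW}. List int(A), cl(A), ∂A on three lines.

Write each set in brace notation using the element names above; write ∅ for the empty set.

int(A) = ∅
cl(A)  = {N,NW,W,S}
∂A     = {N,NW,W,S}

U open, U⊆A: ∅. int(A) = ⋃ = ∅
X∖A={N,E,NE,W,S}, int(X∖A)={E,NE}, hence cl(A)={N,NW,W,S}
∂A: remove int from cl → {N,NW,W,S}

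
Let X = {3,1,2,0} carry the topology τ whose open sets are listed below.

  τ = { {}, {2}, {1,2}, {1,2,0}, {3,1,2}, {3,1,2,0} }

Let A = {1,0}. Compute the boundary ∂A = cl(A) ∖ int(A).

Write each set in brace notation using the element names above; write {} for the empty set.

interior: largest open inside A is {} (from {})
cl via duality: int({3,2}) = {2}, so X∖{2} = {3,1,0}
cl∖int = {3,1,0}

{3,1,0}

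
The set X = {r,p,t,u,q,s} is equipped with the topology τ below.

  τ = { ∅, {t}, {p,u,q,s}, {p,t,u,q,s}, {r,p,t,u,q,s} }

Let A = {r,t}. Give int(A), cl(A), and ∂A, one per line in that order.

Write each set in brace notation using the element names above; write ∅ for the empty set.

int(A) = {t}
cl(A)  = {r,t}
∂A     = {r}

open subsets of A: ∅, {t}; so int(A) = {t}
closure: X∖int(X∖A) = X∖{p,u,q,s} = {r,t}
∂A = {r,t} minus {t} = {r}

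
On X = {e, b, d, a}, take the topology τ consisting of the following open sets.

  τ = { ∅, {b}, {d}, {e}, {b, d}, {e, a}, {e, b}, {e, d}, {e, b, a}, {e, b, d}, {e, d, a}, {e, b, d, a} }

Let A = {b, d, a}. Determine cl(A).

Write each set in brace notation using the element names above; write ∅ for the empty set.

{b, d, a}

cl via duality: int({e}) = {e}, so X∖{e} = {b, d, a}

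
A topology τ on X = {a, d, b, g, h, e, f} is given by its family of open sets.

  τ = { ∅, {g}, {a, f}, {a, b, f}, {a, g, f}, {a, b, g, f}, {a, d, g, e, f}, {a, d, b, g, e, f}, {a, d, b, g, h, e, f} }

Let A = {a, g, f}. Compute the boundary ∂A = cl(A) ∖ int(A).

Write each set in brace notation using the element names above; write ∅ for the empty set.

{d, b, h, e}

opens ⊆ A: ∅, {g}, {a, f}, {a, g, f}; union → int = {a, g, f}
complement {d, b, h, e}; its interior ∅; cl(A) = X∖∅ = {a, d, b, g, h, e, f}
boundary = {a, d, b, g, h, e, f} ∖ {a, g, f} = {d, b, h, e}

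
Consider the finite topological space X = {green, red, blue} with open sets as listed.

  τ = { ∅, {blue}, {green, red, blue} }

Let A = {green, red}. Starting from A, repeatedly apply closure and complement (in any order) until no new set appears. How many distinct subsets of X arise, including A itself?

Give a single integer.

4

X∖A={blue}, int(X∖A)={blue}, hence cl(A)={green, red}
Orbit (k=closure, c=complement):
  1. A     = {green, red}
  2. cA    = {blue}
  3. kcA   = {green, red, blue}
  4. ckcA  = ∅
(closed under both — stop)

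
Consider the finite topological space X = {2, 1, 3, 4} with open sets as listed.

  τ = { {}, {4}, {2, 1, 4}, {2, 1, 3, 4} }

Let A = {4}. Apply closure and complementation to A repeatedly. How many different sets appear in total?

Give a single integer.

complement {2, 1, 3}; its interior {}; cl(A) = X∖{} = {2, 1, 3, 4}
With k = closure, c = complement:
  1. A     = {4}
  2. kA    = {2, 1, 3, 4}
  3. cA    = {2, 1, 3}
  4. ckA   = {}
k, c of each give nothing new

4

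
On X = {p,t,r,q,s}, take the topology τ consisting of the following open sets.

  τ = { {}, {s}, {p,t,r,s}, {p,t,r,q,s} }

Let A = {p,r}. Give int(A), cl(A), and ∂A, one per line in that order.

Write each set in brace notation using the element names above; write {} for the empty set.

int(A) = {}
cl(A)  = {p,t,r,q}
∂A     = {p,t,r,q}

U open, U⊆A: {}. int(A) = ⋃ = {}
X∖A={t,q,s}, int(X∖A)={s}, hence cl(A)={p,t,r,q}
∂A: remove int from cl → {p,t,r,q}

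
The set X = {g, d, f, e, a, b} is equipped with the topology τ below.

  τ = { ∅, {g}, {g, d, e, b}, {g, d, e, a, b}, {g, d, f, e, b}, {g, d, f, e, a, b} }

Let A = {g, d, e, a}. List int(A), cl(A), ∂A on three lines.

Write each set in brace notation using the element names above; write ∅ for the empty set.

open subsets of A: ∅, {g}; so int(A) = {g}
closure: X∖int(X∖A) = X∖∅ = {g, d, f, e, a, b}
∂A = {g, d, f, e, a, b} minus {g} = {d, f, e, a, b}

int(A) = {g}
cl(A)  = {g, d, f, e, a, b}
∂A     = {d, f, e, a, b}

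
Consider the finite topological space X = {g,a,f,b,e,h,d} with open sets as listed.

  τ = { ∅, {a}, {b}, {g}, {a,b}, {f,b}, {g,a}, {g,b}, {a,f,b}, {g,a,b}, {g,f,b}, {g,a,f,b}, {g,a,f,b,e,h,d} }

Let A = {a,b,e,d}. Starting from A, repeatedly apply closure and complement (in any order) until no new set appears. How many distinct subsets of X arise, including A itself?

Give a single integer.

8

complement {g,f,h}; its interior {g}; cl(A) = X∖{g} = {a,f,b,e,h,d}
With k = closure, c = complement:
  1. A     = {a,b,e,d}
  2. kA    = {a,f,b,e,h,d}
  3. cA    = {g,f,h}
  4. ckA   = {g}
  5. kcA   = {g,f,e,h,d}
  6. kckA  = {g,e,h,d}
  7. ckcA  = {a,b}
  8. ckckA = {a,f,b}
k, c of each give nothing new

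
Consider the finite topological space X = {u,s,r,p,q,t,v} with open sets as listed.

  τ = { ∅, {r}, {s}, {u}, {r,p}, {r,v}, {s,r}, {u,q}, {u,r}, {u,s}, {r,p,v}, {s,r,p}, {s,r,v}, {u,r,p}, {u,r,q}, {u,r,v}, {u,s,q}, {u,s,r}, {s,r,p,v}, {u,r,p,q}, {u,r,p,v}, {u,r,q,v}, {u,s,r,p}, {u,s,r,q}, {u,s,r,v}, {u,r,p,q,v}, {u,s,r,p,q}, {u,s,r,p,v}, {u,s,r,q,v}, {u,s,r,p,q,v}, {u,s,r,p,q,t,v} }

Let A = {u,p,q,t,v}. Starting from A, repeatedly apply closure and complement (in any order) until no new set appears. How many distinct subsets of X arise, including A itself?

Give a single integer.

6

complement {s,r}; its interior {s,r}; cl(A) = X∖{s,r} = {u,p,q,t,v}
With k = closure, c = complement:
  1. A     = {u,p,q,t,v}
  2. cA    = {s,r}
  3. kcA   = {s,r,p,t,v}
  4. ckcA  = {u,q}
  5. kckcA = {u,q,t}
  6. ckckcA = {s,r,p,v}
k, c of each give nothing new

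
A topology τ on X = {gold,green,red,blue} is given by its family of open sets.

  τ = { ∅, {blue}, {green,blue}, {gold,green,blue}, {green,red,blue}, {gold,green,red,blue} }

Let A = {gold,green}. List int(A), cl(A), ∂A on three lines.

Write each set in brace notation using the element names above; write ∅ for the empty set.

interior: largest open inside A is ∅ (from ∅)
cl via duality: int({red,blue}) = {blue}, so X∖{blue} = {gold,green,red}
cl∖int = {gold,green,red}

int(A) = ∅
cl(A)  = {gold,green,red}
∂A     = {gold,green,red}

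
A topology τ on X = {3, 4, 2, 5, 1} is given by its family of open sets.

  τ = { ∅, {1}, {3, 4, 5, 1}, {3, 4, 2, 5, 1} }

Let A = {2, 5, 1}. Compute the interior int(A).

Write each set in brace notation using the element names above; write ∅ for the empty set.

open subsets of A: ∅, {1}; so int(A) = {1}

{1}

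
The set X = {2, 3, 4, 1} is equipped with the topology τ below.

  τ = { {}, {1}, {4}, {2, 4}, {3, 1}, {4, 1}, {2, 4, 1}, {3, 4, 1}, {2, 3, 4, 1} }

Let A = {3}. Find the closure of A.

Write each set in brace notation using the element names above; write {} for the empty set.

X∖A={2, 4, 1}, int(X∖A)={2, 4, 1}, hence cl(A)={3}

{3}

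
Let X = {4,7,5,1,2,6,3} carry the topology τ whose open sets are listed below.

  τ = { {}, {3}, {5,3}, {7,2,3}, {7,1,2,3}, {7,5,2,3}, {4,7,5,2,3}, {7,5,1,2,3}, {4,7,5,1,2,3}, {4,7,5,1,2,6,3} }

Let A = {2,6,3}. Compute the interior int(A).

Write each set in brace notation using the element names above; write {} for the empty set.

open subsets of A: {}, {3}; so int(A) = {3}

{3}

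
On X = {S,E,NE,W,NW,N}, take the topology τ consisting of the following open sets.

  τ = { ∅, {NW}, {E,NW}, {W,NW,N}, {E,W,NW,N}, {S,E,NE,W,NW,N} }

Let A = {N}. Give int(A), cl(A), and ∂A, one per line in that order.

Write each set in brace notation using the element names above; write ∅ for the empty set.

interior: largest open inside A is ∅ (from ∅)
cl via duality: int({S,E,NE,W,NW}) = {E,NW}, so X∖{E,NW} = {S,NE,W,N}
cl∖int = {S,NE,W,N}

int(A) = ∅
cl(A)  = {S,NE,W,N}
∂A     = {S,NE,W,N}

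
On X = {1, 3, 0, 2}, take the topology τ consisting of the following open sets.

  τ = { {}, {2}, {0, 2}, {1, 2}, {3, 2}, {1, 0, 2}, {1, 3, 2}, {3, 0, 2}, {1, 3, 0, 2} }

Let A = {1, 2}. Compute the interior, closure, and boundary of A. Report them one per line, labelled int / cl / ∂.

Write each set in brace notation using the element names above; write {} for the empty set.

int(A) = {1, 2}
cl(A)  = {1, 3, 0, 2}
∂A     = {3, 0}

interior: largest open inside A is {1, 2} (from {}, {2}, {1, 2})
cl via duality: int({3, 0}) = {}, so X∖{} = {1, 3, 0, 2}
cl∖int = {3, 0}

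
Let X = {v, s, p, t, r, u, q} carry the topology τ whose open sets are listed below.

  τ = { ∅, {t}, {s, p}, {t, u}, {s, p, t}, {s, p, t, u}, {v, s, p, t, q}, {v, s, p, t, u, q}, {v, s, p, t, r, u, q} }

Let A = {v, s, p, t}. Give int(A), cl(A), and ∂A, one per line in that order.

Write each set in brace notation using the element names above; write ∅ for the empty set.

open subsets of A: ∅, {t}, {s, p}, {s, p, t}; so int(A) = {s, p, t}
closure: X∖int(X∖A) = X∖∅ = {v, s, p, t, r, u, q}
∂A = {v, s, p, t, r, u, q} minus {s, p, t} = {v, r, u, q}

int(A) = {s, p, t}
cl(A)  = {v, s, p, t, r, u, q}
∂A     = {v, r, u, q}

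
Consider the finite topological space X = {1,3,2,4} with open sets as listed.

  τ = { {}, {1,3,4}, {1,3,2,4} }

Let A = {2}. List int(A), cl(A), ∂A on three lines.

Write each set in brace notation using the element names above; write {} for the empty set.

int(A) = {}
cl(A)  = {2}
∂A     = {2}

U open, U⊆A: {}. int(A) = ⋃ = {}
X∖A={1,3,4}, int(X∖A)={1,3,4}, hence cl(A)={2}
∂A: remove int from cl → {2}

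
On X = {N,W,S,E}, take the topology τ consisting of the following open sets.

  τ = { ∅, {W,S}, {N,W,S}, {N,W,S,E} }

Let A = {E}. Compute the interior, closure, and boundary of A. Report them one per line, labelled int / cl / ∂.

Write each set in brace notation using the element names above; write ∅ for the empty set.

int(A) = ∅
cl(A)  = {E}
∂A     = {E}

interior: largest open inside A is ∅ (from ∅)
cl via duality: int({N,W,S}) = {N,W,S}, so X∖{N,W,S} = {E}
cl∖int = {E}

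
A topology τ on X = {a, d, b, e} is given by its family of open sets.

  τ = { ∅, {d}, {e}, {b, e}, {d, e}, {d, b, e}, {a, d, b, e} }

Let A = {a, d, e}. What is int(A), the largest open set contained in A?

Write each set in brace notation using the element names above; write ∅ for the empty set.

{d, e}

open subsets of A: ∅, {e}, {d}, {d, e}; so int(A) = {d, e}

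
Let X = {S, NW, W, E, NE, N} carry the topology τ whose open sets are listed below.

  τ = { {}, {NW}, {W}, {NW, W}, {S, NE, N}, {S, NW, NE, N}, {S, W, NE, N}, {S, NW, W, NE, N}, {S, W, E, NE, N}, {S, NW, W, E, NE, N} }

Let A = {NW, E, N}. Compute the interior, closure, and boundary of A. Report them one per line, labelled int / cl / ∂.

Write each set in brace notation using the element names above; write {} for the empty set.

interior: largest open inside A is {NW} (from {}, {NW})
cl via duality: int({S, W, NE}) = {W}, so X∖{W} = {S, NW, E, NE, N}
cl∖int = {S, E, NE, N}

int(A) = {NW}
cl(A)  = {S, NW, E, NE, N}
∂A     = {S, E, NE, N}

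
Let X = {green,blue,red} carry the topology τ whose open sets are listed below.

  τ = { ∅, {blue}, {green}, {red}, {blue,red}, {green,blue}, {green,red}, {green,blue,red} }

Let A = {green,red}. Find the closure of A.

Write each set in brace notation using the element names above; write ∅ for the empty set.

complement {blue}; its interior {blue}; cl(A) = X∖{blue} = {green,red}

{green,red}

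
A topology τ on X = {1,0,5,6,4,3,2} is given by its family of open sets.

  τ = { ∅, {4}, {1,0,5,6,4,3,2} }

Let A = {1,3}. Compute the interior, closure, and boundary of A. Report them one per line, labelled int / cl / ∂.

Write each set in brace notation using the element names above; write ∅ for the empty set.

interior: largest open inside A is ∅ (from ∅)
cl via duality: int({0,5,6,4,2}) = {4}, so X∖{4} = {1,0,5,6,3,2}
cl∖int = {1,0,5,6,3,2}

int(A) = ∅
cl(A)  = {1,0,5,6,3,2}
∂A     = {1,0,5,6,3,2}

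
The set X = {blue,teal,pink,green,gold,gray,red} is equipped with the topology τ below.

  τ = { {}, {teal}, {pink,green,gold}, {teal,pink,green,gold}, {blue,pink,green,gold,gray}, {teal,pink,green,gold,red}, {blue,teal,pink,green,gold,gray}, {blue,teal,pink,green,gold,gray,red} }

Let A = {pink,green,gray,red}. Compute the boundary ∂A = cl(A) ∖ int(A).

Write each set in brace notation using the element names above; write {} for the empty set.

interior: largest open inside A is {} (from {})
cl via duality: int({blue,teal,gold}) = {teal}, so X∖{teal} = {blue,pink,green,gold,gray,red}
cl∖int = {blue,pink,green,gold,gray,red}

{blue,pink,green,gold,gray,red}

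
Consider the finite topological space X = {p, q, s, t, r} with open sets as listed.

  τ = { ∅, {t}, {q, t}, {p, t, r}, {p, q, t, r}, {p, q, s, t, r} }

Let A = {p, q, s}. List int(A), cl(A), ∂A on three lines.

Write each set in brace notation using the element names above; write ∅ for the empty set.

opens ⊆ A: ∅; union → int = ∅
complement {t, r}; its interior {t}; cl(A) = X∖{t} = {p, q, s, r}
boundary = {p, q, s, r} ∖ ∅ = {p, q, s, r}

int(A) = ∅
cl(A)  = {p, q, s, r}
∂A     = {p, q, s, r}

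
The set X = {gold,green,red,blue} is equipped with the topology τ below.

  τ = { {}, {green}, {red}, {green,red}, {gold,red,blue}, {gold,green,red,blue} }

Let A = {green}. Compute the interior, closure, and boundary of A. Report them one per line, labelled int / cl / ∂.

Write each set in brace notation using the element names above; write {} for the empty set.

opens ⊆ A: {}, {green}; union → int = {green}
complement {gold,red,blue}; its interior {gold,red,blue}; cl(A) = X∖{gold,red,blue} = {green}
boundary = {green} ∖ {green} = {}

int(A) = {green}
cl(A)  = {green}
∂A     = {}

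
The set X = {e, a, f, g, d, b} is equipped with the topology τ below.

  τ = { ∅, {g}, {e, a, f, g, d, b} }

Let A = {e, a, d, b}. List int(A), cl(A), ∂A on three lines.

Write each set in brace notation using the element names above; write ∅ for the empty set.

U open, U⊆A: ∅. int(A) = ⋃ = ∅
X∖A={f, g}, int(X∖A)={g}, hence cl(A)={e, a, f, d, b}
∂A: remove int from cl → {e, a, f, d, b}

int(A) = ∅
cl(A)  = {e, a, f, d, b}
∂A     = {e, a, f, d, b}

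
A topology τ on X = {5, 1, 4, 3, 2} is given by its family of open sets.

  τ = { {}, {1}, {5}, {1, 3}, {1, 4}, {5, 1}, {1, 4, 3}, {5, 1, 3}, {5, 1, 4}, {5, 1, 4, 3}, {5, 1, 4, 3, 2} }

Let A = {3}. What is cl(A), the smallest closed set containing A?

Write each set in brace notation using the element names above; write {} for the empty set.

{3, 2}

closure: X∖int(X∖A) = X∖{5, 1, 4} = {3, 2}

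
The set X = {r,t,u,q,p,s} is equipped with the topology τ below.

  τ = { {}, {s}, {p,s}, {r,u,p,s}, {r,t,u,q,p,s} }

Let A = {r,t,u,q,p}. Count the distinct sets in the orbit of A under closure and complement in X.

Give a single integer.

4

closure: X∖int(X∖A) = X∖{s} = {r,t,u,q,p}
Let k=closure and c=complement:
  1. A     = {r,t,u,q,p}
  2. cA    = {s}
  3. kcA   = {r,t,u,q,p,s}
  4. ckcA  = {}
— saturated at 4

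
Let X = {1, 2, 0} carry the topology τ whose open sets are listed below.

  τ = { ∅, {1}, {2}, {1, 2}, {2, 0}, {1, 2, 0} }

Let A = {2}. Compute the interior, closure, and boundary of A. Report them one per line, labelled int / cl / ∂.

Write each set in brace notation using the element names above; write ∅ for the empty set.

U open, U⊆A: ∅, {2}. int(A) = ⋃ = {2}
X∖A={1, 0}, int(X∖A)={1}, hence cl(A)={2, 0}
∂A: remove int from cl → {0}

int(A) = {2}
cl(A)  = {2, 0}
∂A     = {0}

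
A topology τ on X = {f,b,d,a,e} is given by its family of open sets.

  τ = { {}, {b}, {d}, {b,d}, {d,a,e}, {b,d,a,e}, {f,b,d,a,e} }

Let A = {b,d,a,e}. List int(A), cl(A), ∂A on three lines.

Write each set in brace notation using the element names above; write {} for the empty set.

int(A) = {b,d,a,e}
cl(A)  = {f,b,d,a,e}
∂A     = {f}

U open, U⊆A: {}, {d}, {b}, {b,d}, {d,a,e}, {b,d,a,e}. int(A) = ⋃ = {b,d,a,e}
X∖A={f}, int(X∖A)={}, hence cl(A)={f,b,d,a,e}
∂A: remove int from cl → {f}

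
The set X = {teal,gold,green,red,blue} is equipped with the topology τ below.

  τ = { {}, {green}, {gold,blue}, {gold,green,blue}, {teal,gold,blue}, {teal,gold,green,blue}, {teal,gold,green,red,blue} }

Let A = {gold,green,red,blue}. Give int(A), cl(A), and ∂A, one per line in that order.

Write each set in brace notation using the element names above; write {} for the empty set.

U open, U⊆A: {}, {green}, {gold,blue}, {gold,green,blue}. int(A) = ⋃ = {gold,green,blue}
X∖A={teal}, int(X∖A)={}, hence cl(A)={teal,gold,green,red,blue}
∂A: remove int from cl → {teal,red}

int(A) = {gold,green,blue}
cl(A)  = {teal,gold,green,red,blue}
∂A     = {teal,red}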